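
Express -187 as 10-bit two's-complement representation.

1101000101

|-187| = 187 = 0010111011 in 10 bits.
Invert the bits: 1101000100. Add 1: 1101000101.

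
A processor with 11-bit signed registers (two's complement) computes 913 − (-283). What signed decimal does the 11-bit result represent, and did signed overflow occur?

-852; overflow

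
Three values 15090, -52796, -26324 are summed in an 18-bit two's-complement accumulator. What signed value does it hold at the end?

-64030

15090 + (-52796) = -37706 (110110110010110110)
-37706 + (-26324) = -64030 (110000010111100010)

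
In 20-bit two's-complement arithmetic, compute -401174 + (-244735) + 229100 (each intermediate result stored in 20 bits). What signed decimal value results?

-416809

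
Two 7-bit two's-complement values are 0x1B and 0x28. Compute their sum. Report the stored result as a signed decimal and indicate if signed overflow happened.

-61; overflow

0x1B = 0011011 = 27 (signed)
0x28 = 0101000 = 40 (signed)
  0011011
+ 0101000
= 1000011
Result 1000011: MSB = 1 → 67 − 128 = -61.
Both addends are non-negative but the stored result is negative: signed overflow. The true value 27 + 40 = 67 lies outside [-64, 63].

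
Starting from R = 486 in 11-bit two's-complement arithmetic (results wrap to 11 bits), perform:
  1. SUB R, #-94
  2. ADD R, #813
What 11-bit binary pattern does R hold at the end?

Start: R = 486 = 00111100110.
R = 486 − (-94) = 580 = 01001000100
R = 580 + 813 = 1393; wraps to -655 = 10101110001

10101110001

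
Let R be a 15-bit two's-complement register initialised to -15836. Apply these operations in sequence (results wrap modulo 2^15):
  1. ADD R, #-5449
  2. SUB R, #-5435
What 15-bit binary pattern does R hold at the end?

100001000010110

Start: R = -15836 = 100001000100100.
R = -15836 + (-5449) = -21285; wraps to 11483 = 010110011011011
R = 11483 − (-5435) = 16918; wraps to -15850 = 100001000010110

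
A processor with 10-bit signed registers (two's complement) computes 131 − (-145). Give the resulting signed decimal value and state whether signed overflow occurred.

276; no overflow

131 → 0010000011
-145 → 1101101111
Subtract via negate-and-add: invert 1101101111 + 1 = 0010010001 (i.e. 145).
  0010000011
+ 0010010001
= 0100010100
Result 0100010100: MSB = 0 → value 276.
Both addends (after negating the subtrahend) are non-negative and so is the stored result: no signed overflow.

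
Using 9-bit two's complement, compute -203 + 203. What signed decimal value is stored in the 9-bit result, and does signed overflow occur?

0; no overflow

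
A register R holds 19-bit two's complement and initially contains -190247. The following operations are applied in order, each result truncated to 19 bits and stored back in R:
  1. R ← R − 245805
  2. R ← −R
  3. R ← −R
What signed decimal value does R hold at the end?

88236

Start: R = -190247 = 1010001100011011001.
R = -190247 − 245805 = -436052; wraps to 88236 = 0010101100010101100
R = −(88236) = -88236 = 1101010011101010100
R = −(-88236) = 88236 = 0010101100010101100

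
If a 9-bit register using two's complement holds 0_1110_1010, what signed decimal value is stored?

234

MSB is 0, so the value is non-negative: 011101010 = 234.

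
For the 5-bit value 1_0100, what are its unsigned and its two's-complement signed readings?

unsigned = 20, signed = -12

Unsigned: 10100 = 20.
Signed: MSB=1 → 20 − 32 = -12.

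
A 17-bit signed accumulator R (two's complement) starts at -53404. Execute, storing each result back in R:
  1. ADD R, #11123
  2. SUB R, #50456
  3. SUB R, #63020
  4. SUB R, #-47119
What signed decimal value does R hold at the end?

22434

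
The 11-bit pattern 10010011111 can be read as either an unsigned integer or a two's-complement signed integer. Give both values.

Unsigned: 10010011111 = 1183.
Signed: MSB=1 → 1183 − 2048 = -865.

unsigned = 1183, signed = -865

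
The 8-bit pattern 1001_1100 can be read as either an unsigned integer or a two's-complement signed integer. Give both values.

Unsigned: 10011100 = 156.
Signed: MSB=1 → 156 − 256 = -100.

unsigned = 156, signed = -100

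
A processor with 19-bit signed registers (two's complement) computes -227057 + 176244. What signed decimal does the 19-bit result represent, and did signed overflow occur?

-50813; no overflow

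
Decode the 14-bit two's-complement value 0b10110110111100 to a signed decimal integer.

-4676

MSB is 1, so the value is negative.
Unsigned reading: 11708. Subtract 2^14 = 16384: 11708 − 16384 = -4676.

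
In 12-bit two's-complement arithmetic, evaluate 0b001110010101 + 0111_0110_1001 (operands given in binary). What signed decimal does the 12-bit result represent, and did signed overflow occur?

-1282; overflow

0b001110010101 → 001110010101 = 917 (signed)
0111_0110_1001 → 011101101001 = 1897 (signed)
  001110010101
+ 011101101001
= 101011111110
Result 101011111110: MSB = 1 → 2814 − 4096 = -1282.
Both addends are non-negative but the stored result is negative: signed overflow. The true value 917 + 1897 = 2814 lies outside [-2048, 2047].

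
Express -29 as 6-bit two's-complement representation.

100011

|-29| = 29 = 011101 in 6 bits.
Invert the bits: 100010. Add 1: 100011.
Check: 100011 reads as 35 − 64 = -29.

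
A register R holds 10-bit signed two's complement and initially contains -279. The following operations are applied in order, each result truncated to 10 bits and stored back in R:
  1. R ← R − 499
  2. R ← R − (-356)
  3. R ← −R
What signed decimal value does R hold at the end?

422

Start: R = -279 = 1011101001.
R = -279 − 499 = -778; wraps to 246 = 0011110110
R = 246 − (-356) = 602; wraps to -422 = 1001011010
R = −(-422) = 422 = 0110100110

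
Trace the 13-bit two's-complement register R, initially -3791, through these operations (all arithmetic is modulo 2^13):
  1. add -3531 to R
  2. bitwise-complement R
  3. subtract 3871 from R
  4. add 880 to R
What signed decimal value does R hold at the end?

-3862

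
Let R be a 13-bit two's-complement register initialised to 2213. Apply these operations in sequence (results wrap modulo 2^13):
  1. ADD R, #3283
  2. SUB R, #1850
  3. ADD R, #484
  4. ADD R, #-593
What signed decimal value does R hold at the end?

Start: R = 2213 = 0100010100101.
R = 2213 + 3283 = 5496; wraps to -2696 = 1010101111000
R = -2696 − 1850 = -4546; wraps to 3646 = 0111000111110
R = 3646 + 484 = 4130; wraps to -4062 = 1000000100010
R = -4062 + (-593) = -4655; wraps to 3537 = 0110111010001

3537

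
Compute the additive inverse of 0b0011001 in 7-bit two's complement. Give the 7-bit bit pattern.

1100111

Invert: 1100110. Add 1: 1100111.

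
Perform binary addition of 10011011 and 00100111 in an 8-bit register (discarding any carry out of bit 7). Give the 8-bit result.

  10011011
+ 00100111
= 11000010

11000010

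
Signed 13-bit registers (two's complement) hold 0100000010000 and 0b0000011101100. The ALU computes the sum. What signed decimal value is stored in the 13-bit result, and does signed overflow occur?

0100000010000 = 2064 (signed)
0b0000011101100 → 0000011101100 = 236 (signed)
  0100000010000
+ 0000011101100
= 0100011111100
Result 0100011111100: MSB = 0 → value 2300.
Both addends are non-negative and so is the stored result: no signed overflow.

2300; no overflow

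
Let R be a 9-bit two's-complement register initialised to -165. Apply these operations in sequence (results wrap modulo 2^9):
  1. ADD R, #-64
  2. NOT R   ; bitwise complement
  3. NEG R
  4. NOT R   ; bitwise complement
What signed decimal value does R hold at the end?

Start: R = -165 = 101011011.
R = -165 + (-64) = -229 = 100011011
R = NOT 100011011 = 011100100 = 228
R = −(228) = -228 = 100011100
R = NOT 100011100 = 011100011 = 227

227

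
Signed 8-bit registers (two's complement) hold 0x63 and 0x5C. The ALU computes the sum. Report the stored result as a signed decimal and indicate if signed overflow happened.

0x63 = 01100011 = 99 (signed)
0x5C = 01011100 = 92 (signed)
  01100011
+ 01011100
= 10111111
Result 10111111: MSB = 1 → 191 − 256 = -65.
Both addends are non-negative but the stored result is negative: signed overflow. The true value 99 + 92 = 191 lies outside [-128, 127].

-65; overflow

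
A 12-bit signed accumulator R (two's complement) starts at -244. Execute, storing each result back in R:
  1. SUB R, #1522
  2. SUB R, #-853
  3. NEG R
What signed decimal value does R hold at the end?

913

Start: R = -244 = 111100001100.
R = -244 − 1522 = -1766 = 100100011010
R = -1766 − (-853) = -913 = 110001101111
R = −(-913) = 913 = 001110010001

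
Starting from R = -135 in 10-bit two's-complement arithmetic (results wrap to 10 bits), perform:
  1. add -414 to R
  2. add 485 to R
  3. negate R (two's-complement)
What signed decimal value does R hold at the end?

64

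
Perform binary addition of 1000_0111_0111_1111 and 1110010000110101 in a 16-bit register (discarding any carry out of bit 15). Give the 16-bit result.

0110101110110100

  1000011101111111
+ 1110010000110101
= 0110101110110100  (discard carry-out 1)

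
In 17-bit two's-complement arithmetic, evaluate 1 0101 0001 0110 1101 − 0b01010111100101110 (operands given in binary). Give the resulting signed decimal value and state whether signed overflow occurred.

1 0101 0001 0110 1101 → 10101000101101101 = -44691 (signed)
0b01010111100101110 → 01010111100101110 = 44846 (signed)
Subtract via negate-and-add: invert 01010111100101110 + 1 = 10101000011010010 (i.e. -44846).
  10101000101101101
+ 10101000011010010
= 01010001000111111  (discard carry-out 1)
Result 01010001000111111: MSB = 0 → value 41535.
Both addends (after negating the subtrahend) are negative but the stored result is non-negative: signed overflow. The true value -44691 − 44846 = -89537 lies outside [-65536, 65535].

41535; overflow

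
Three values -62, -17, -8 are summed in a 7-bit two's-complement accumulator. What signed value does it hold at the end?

41

-62 + (-17) = -79 → wraps to 49 (0110001)
49 + (-8) = 41 (0101001)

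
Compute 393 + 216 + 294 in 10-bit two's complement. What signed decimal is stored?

-121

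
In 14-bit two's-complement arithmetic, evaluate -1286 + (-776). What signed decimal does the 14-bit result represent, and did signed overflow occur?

-1286 → 11101011111010
-776 → 11110011111000
  11101011111010
+ 11110011111000
= 11011111110010  (discard carry-out 1)
Result 11011111110010: MSB = 1 → 14322 − 16384 = -2062.
Both addends are negative and so is the stored result: no signed overflow.

-2062; no overflow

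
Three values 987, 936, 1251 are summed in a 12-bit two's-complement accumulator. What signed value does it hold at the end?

-922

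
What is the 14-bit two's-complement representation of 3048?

3048 is non-negative, so write it directly in 14 bits: 00101111101000.

00101111101000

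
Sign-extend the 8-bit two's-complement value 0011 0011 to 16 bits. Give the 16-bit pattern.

0000000000110011

MSB of 00110011 is 0; replicate it into the new high bits.
00000000|00110011 → 0000000000110011 (still 51).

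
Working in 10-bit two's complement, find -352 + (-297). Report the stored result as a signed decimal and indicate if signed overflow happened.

-352 → 1010100000
-297 → 1011010111
  1010100000
+ 1011010111
= 0101110111  (discard carry-out 1)
Result 0101110111: MSB = 0 → value 375.
Both addends are negative but the stored result is non-negative: signed overflow. The true value -352 + (-297) = -649 lies outside [-512, 511].

375; overflow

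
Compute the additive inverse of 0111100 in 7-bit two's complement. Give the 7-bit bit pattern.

Invert: 1000011. Add 1: 1000100.
Check: 0111100 = 60, 1000100 = -60.

1000100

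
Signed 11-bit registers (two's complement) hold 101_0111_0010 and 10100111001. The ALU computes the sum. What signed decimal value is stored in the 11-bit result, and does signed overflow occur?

683; overflow

101_0111_0010 → 10101110010 = -654 (signed)
10100111001 = -711 (signed)
  10101110010
+ 10100111001
= 01010101011  (discard carry-out 1)
Result 01010101011: MSB = 0 → value 683.
Both addends are negative but the stored result is non-negative: signed overflow. The true value -654 + (-711) = -1365 lies outside [-1024, 1023].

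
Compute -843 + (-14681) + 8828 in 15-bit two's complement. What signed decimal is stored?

-6696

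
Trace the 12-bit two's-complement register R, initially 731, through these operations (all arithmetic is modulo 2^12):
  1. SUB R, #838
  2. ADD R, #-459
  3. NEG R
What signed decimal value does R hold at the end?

566

Start: R = 731 = 001011011011.
R = 731 − 838 = -107 = 111110010101
R = -107 + (-459) = -566 = 110111001010
R = −(-566) = 566 = 001000110110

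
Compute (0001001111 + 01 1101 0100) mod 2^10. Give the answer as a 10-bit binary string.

1000100011

  0001001111
+ 0111010100
= 1000100011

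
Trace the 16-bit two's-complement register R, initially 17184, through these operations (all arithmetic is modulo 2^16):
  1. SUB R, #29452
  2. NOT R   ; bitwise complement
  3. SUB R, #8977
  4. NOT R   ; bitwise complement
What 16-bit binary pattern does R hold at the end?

1111001100100101

Start: R = 17184 = 0100001100100000.
R = 17184 − 29452 = -12268 = 1101000000010100
R = NOT 1101000000010100 = 0010111111101011 = 12267
R = 12267 − 8977 = 3290 = 0000110011011010
R = NOT 0000110011011010 = 1111001100100101 = -3291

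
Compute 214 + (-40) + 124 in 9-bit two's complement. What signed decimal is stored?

214 + (-40) = 174 (010101110)
174 + 124 = 298 → wraps to -214 (100101010)

-214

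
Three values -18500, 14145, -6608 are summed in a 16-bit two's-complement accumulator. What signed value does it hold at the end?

-18500 + 14145 = -4355 (1110111011111101)
-4355 + (-6608) = -10963 (1101010100101101)

-10963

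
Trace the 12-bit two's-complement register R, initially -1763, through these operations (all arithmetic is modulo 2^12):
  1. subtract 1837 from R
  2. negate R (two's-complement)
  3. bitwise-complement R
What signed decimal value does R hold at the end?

495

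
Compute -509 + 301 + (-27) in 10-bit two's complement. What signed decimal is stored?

-235

-509 + 301 = -208 (1100110000)
-208 + (-27) = -235 (1100010101)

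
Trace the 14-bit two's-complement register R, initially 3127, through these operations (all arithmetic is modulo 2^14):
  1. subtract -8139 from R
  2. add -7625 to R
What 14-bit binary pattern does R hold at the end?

Start: R = 3127 = 00110000110111.
R = 3127 − (-8139) = 11266; wraps to -5118 = 10110000000010
R = -5118 + (-7625) = -12743; wraps to 3641 = 00111000111001

00111000111001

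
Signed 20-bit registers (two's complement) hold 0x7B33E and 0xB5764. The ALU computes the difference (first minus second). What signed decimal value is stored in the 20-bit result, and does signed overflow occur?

0x7B33E = 01111011001100111110 = 504638 (signed)
0xB5764 = 10110101011101100100 = -305308 (signed)
Subtract via negate-and-add: invert 10110101011101100100 + 1 = 01001010100010011100 (i.e. 305308).
  01111011001100111110
+ 01001010100010011100
= 11000101101111011010
Result 11000101101111011010: MSB = 1 → 809946 − 1048576 = -238630.
Both addends (after negating the subtrahend) are non-negative but the stored result is negative: signed overflow. The true value 504638 − (-305308) = 809946 lies outside [-524288, 524287].

-238630; overflow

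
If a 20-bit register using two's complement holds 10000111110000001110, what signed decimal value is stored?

-492530

MSB is 1, so the value is negative.
Invert: 01111000001111110001. Add 1: 01111000001111110010 = 492530. So the value is −492530.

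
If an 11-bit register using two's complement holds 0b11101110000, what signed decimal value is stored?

-144

MSB is 1, so the value is negative.
Unsigned reading: 1904. Subtract 2^11 = 2048: 1904 − 2048 = -144.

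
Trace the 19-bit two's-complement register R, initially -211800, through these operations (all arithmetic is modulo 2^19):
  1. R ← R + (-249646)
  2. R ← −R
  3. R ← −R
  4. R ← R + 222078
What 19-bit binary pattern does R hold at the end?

Start: R = -211800 = 1001100010010101000.
R = -211800 + (-249646) = -461446; wraps to 62842 = 0001111010101111010
R = −(62842) = -62842 = 1110000101010000110
R = −(-62842) = 62842 = 0001111010101111010
R = 62842 + 222078 = 284920; wraps to -239368 = 1000101100011111000

1000101100011111000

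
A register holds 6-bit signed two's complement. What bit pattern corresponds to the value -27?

|-27| = 27 = 011011 in 6 bits.
Invert the bits: 100100. Add 1: 100101.

100101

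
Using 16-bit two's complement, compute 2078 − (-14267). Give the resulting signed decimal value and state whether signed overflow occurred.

2078 → 0000100000011110
-14267 → 1100100001000101
Subtract via negate-and-add: invert 1100100001000101 + 1 = 0011011110111011 (i.e. 14267).
  0000100000011110
+ 0011011110111011
= 0011111111011001
Result 0011111111011001: MSB = 0 → value 16345.
Both addends (after negating the subtrahend) are non-negative and so is the stored result: no signed overflow.

16345; no overflow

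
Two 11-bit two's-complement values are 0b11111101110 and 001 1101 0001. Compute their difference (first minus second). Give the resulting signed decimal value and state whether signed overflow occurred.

0b11111101110 → 11111101110 = -18 (signed)
001 1101 0001 → 00111010001 = 465 (signed)
Subtract via negate-and-add: invert 00111010001 + 1 = 11000101111 (i.e. -465).
  11111101110
+ 11000101111
= 11000011101  (discard carry-out 1)
Result 11000011101: MSB = 1 → 1565 − 2048 = -483.
Both addends (after negating the subtrahend) are negative and so is the stored result: no signed overflow.

-483; no overflow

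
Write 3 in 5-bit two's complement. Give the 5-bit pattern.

00011

3 is non-negative, so write it directly in 5 bits: 00011.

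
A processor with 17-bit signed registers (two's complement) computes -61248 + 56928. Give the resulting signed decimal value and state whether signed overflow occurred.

-61248 → 10001000011000000
56928 → 01101111001100000
  10001000011000000
+ 01101111001100000
= 11110111100100000
Result 11110111100100000: MSB = 1 → 126752 − 131072 = -4320.
Addends have opposite signs, so signed overflow cannot occur.

-4320; no overflow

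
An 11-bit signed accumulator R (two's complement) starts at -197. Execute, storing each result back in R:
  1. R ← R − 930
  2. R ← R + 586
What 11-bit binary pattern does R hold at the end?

Start: R = -197 = 11100111011.
R = -197 − 930 = -1127; wraps to 921 = 01110011001
R = 921 + 586 = 1507; wraps to -541 = 10111100011

10111100011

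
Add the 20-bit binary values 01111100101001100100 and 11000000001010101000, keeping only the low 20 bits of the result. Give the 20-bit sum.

  01111100101001100100
+ 11000000001010101000
= 00111100110100001100  (discard carry-out 1)

00111100110100001100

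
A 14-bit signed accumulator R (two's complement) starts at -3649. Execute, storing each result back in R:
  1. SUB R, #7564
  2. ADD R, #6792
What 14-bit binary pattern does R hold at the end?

Start: R = -3649 = 11000110111111.
R = -3649 − 7564 = -11213; wraps to 5171 = 01010000110011
R = 5171 + 6792 = 11963; wraps to -4421 = 10111010111011

10111010111011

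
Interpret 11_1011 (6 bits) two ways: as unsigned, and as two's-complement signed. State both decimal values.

Unsigned: 111011 = 59.
Signed: MSB=1 → 59 − 64 = -5.

unsigned = 59, signed = -5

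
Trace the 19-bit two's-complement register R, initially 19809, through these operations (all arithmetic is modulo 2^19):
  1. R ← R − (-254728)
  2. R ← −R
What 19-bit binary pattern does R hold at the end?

0111100111110010111

Start: R = 19809 = 0000100110101100001.
R = 19809 − (-254728) = 274537; wraps to -249751 = 1000011000001101001
R = −(-249751) = 249751 = 0111100111110010111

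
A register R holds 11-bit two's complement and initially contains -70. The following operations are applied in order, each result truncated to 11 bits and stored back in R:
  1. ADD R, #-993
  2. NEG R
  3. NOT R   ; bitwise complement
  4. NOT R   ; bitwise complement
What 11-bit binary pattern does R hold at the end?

Start: R = -70 = 11110111010.
R = -70 + (-993) = -1063; wraps to 985 = 01111011001
R = −(985) = -985 = 10000100111
R = NOT 10000100111 = 01111011000 = 984
R = NOT 01111011000 = 10000100111 = -985

10000100111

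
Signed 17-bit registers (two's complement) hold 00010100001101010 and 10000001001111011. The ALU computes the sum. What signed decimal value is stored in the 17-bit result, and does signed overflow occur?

-54555; no overflow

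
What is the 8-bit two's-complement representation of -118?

|-118| = 118 = 01110110 in 8 bits.
Invert the bits: 10001001. Add 1: 10001010.

10001010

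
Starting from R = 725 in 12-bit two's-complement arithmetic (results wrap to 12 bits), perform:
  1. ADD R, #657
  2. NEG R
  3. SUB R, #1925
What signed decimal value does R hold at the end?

789

Start: R = 725 = 001011010101.
R = 725 + 657 = 1382 = 010101100110
R = −(1382) = -1382 = 101010011010
R = -1382 − 1925 = -3307; wraps to 789 = 001100010101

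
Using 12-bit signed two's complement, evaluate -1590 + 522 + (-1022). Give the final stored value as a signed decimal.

2006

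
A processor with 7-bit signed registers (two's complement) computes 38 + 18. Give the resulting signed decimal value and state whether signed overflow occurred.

56; no overflow

38 → 0100110
18 → 0010010
  0100110
+ 0010010
= 0111000
Result 0111000: MSB = 0 → value 56.
Both addends are non-negative and so is the stored result: no signed overflow.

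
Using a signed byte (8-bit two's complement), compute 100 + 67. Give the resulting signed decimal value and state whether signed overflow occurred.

100 → 01100100
67 → 01000011
  01100100
+ 01000011
= 10100111
Result 10100111: MSB = 1 → 167 − 256 = -89.
Both addends are non-negative but the stored result is negative: signed overflow. The true value 100 + 67 = 167 lies outside [-128, 127].

-89; overflow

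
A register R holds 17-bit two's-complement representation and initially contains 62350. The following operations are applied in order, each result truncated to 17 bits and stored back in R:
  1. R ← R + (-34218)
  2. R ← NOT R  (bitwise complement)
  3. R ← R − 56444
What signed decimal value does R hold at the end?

Start: R = 62350 = 01111001110001110.
R = 62350 + (-34218) = 28132 = 00110110111100100
R = NOT 00110110111100100 = 11001001000011011 = -28133
R = -28133 − 56444 = -84577; wraps to 46495 = 01011010110011111

46495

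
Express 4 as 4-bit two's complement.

0100

4 is non-negative, so write it directly in 4 bits: 0100.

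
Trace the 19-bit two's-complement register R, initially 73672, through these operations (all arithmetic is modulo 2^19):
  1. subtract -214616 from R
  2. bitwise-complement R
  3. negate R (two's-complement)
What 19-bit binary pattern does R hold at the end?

1000110011000100001

Start: R = 73672 = 0010001111111001000.
R = 73672 − (-214616) = 288288; wraps to -236000 = 1000110011000100000
R = NOT 1000110011000100000 = 0111001100111011111 = 235999
R = −(235999) = -235999 = 1000110011000100001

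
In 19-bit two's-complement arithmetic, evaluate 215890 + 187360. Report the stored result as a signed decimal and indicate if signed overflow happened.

-121038; overflow

215890 → 0110100101101010010
187360 → 0101101101111100000
  0110100101101010010
+ 0101101101111100000
= 1100010011100110010
Result 1100010011100110010: MSB = 1 → 403250 − 524288 = -121038.
Both addends are non-negative but the stored result is negative: signed overflow. The true value 215890 + 187360 = 403250 lies outside [-262144, 262143].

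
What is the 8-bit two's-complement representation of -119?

10001001

|-119| = 119 = 01110111 in 8 bits.
Invert the bits: 10001000. Add 1: 10001001.
Check: 10001001 reads as 137 − 256 = -119.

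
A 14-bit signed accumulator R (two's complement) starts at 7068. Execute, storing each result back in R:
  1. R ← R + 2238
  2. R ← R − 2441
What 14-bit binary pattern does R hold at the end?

Start: R = 7068 = 01101110011100.
R = 7068 + 2238 = 9306; wraps to -7078 = 10010001011010
R = -7078 − 2441 = -9519; wraps to 6865 = 01101011010001

01101011010001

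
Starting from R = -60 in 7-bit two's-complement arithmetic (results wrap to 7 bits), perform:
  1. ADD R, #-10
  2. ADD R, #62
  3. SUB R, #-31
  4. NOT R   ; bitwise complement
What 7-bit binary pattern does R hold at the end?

1101000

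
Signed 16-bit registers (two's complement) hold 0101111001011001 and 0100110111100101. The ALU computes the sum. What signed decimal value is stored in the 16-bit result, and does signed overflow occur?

0101111001011001 = 24153 (signed)
0100110111100101 = 19941 (signed)
  0101111001011001
+ 0100110111100101
= 1010110000111110
Result 1010110000111110: MSB = 1 → 44094 − 65536 = -21442.
Both addends are non-negative but the stored result is negative: signed overflow. The true value 24153 + 19941 = 44094 lies outside [-32768, 32767].

-21442; overflow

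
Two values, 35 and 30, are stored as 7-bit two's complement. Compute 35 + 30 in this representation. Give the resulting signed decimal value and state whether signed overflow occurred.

-63; overflow

35 → 0100011
30 → 0011110
  0100011
+ 0011110
= 1000001
Result 1000001: MSB = 1 → 65 − 128 = -63.
Both addends are non-negative but the stored result is negative: signed overflow. The true value 35 + 30 = 65 lies outside [-64, 63].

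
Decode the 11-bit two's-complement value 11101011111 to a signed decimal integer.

-161

MSB is 1, so the value is negative.
Unsigned reading: 1887. Subtract 2^11 = 2048: 1887 − 2048 = -161.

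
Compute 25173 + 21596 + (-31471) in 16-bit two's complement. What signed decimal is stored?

15298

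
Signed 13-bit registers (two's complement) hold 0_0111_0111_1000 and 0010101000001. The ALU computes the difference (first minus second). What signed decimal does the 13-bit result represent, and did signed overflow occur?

567; no overflow

0_0111_0111_1000 → 0011101111000 = 1912 (signed)
0010101000001 = 1345 (signed)
Subtract via negate-and-add: invert 0010101000001 + 1 = 1101010111111 (i.e. -1345).
  0011101111000
+ 1101010111111
= 0001000110111  (discard carry-out 1)
Result 0001000110111: MSB = 0 → value 567.
Addends (after negating the subtrahend) have opposite signs, so signed overflow cannot occur.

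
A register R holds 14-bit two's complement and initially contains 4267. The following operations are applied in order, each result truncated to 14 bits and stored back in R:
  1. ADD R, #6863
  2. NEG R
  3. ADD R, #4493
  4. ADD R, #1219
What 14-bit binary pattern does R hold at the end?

10101011010110

Start: R = 4267 = 01000010101011.
R = 4267 + 6863 = 11130; wraps to -5254 = 10101101111010
R = −(-5254) = 5254 = 01010010000110
R = 5254 + 4493 = 9747; wraps to -6637 = 10011000010011
R = -6637 + 1219 = -5418 = 10101011010110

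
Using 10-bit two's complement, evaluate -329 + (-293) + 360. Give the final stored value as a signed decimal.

-329 + (-293) = -622 → wraps to 402 (0110010010)
402 + 360 = 762 → wraps to -262 (1011111010)

-262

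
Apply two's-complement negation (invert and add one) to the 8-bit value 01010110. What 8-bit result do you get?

Invert: 10101001. Add 1: 10101010.

10101010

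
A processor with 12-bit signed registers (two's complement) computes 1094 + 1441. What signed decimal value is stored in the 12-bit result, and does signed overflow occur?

1094 → 010001000110
1441 → 010110100001
  010001000110
+ 010110100001
= 100111100111
Result 100111100111: MSB = 1 → 2535 − 4096 = -1561.
Both addends are non-negative but the stored result is negative: signed overflow. The true value 1094 + 1441 = 2535 lies outside [-2048, 2047].

-1561; overflow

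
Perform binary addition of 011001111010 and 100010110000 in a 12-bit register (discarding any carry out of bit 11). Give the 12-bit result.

111100101010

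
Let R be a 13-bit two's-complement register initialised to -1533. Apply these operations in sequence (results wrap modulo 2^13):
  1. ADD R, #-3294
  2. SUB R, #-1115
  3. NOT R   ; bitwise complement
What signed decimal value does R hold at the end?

Start: R = -1533 = 1101000000011.
R = -1533 + (-3294) = -4827; wraps to 3365 = 0110100100101
R = 3365 − (-1115) = 4480; wraps to -3712 = 1000110000000
R = NOT 1000110000000 = 0111001111111 = 3711

3711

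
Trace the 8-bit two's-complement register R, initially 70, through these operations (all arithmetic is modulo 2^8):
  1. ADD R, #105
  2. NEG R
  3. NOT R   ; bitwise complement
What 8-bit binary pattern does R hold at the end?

Start: R = 70 = 01000110.
R = 70 + 105 = 175; wraps to -81 = 10101111
R = −(-81) = 81 = 01010001
R = NOT 01010001 = 10101110 = -82

10101110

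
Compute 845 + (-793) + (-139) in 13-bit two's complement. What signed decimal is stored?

-87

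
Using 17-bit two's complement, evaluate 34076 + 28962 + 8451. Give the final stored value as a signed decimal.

-59583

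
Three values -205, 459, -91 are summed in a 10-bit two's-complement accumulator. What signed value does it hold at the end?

163

-205 + 459 = 254 (0011111110)
254 + (-91) = 163 (0010100011)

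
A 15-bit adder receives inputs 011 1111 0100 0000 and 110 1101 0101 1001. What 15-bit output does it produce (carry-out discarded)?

010110010011001

  011111101000000
+ 110110101011001
= 010110010011001  (discard carry-out 1)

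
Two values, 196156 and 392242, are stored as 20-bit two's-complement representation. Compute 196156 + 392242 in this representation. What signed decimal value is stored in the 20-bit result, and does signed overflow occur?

-460178; overflow

196156 → 00101111111000111100
392242 → 01011111110000110010
  00101111111000111100
+ 01011111110000110010
= 10001111101001101110
Result 10001111101001101110: MSB = 1 → 588398 − 1048576 = -460178.
Both addends are non-negative but the stored result is negative: signed overflow. The true value 196156 + 392242 = 588398 lies outside [-524288, 524287].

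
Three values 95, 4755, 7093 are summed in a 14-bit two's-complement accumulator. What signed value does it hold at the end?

95 + 4755 = 4850 (01001011110010)
4850 + 7093 = 11943 → wraps to -4441 (10111010100111)

-4441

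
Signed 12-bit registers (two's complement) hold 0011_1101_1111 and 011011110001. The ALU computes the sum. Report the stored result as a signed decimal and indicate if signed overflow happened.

0011_1101_1111 → 001111011111 = 991 (signed)
011011110001 = 1777 (signed)
  001111011111
+ 011011110001
= 101011010000
Result 101011010000: MSB = 1 → 2768 − 4096 = -1328.
Both addends are non-negative but the stored result is negative: signed overflow. The true value 991 + 1777 = 2768 lies outside [-2048, 2047].

-1328; overflow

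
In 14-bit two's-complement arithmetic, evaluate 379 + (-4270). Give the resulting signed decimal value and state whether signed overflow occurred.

-3891; no overflow

379 → 00000101111011
-4270 → 10111101010010
  00000101111011
+ 10111101010010
= 11000011001101
Result 11000011001101: MSB = 1 → 12493 − 16384 = -3891.
Addends have opposite signs, so signed overflow cannot occur.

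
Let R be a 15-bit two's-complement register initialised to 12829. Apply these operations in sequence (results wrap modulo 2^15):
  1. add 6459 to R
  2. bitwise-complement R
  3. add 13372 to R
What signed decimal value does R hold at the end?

-5917

Start: R = 12829 = 011001000011101.
R = 12829 + 6459 = 19288; wraps to -13480 = 100101101011000
R = NOT 100101101011000 = 011010010100111 = 13479
R = 13479 + 13372 = 26851; wraps to -5917 = 110100011100011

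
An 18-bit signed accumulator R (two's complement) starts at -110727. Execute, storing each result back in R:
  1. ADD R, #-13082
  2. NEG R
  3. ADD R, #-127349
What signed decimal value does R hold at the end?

-3540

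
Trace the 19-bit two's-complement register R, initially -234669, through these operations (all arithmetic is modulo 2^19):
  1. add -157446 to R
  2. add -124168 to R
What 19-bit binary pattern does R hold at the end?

Start: R = -234669 = 1000110101101010011.
R = -234669 + (-157446) = -392115; wraps to 132173 = 0100000010001001101
R = 132173 + (-124168) = 8005 = 0000001111101000101

0000001111101000101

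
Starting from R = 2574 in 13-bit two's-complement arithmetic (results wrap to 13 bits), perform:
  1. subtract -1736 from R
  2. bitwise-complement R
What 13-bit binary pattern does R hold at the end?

0111100101001

Start: R = 2574 = 0101000001110.
R = 2574 − (-1736) = 4310; wraps to -3882 = 1000011010110
R = NOT 1000011010110 = 0111100101001 = 3881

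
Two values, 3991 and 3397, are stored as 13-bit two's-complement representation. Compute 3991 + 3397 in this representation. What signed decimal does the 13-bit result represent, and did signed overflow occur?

-804; overflow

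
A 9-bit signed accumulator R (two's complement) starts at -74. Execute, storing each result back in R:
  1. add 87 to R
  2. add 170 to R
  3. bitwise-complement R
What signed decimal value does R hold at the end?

Start: R = -74 = 110110110.
R = -74 + 87 = 13 = 000001101
R = 13 + 170 = 183 = 010110111
R = NOT 010110111 = 101001000 = -184

-184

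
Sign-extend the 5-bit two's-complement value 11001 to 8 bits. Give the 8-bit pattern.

11111001

MSB of 11001 is 1; replicate it into the new high bits.
111|11001 → 11111001 (still -7).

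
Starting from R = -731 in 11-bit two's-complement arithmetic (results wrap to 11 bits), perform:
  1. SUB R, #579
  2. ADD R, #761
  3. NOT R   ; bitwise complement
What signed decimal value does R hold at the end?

Start: R = -731 = 10100100101.
R = -731 − 579 = -1310; wraps to 738 = 01011100010
R = 738 + 761 = 1499; wraps to -549 = 10111011011
R = NOT 10111011011 = 01000100100 = 548

548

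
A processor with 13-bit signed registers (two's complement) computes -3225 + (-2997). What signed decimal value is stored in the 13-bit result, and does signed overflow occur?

1970; overflow

-3225 → 1001101100111
-2997 → 1010001001011
  1001101100111
+ 1010001001011
= 0011110110010  (discard carry-out 1)
Result 0011110110010: MSB = 0 → value 1970.
Both addends are negative but the stored result is non-negative: signed overflow. The true value -3225 + (-2997) = -6222 lies outside [-4096, 4095].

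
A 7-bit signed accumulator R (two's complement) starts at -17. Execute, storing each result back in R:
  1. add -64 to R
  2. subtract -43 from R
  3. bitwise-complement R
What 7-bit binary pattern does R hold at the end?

Start: R = -17 = 1101111.
R = -17 + (-64) = -81; wraps to 47 = 0101111
R = 47 − (-43) = 90; wraps to -38 = 1011010
R = NOT 1011010 = 0100101 = 37

0100101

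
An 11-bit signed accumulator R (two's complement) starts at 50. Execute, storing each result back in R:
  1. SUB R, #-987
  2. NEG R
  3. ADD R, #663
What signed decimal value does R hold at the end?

Start: R = 50 = 00000110010.
R = 50 − (-987) = 1037; wraps to -1011 = 10000001101
R = −(-1011) = 1011 = 01111110011
R = 1011 + 663 = 1674; wraps to -374 = 11010001010

-374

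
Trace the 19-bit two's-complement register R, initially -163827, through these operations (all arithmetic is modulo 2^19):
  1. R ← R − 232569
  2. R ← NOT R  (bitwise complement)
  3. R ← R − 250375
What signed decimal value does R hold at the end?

Start: R = -163827 = 1011000000000001101.
R = -163827 − 232569 = -396396; wraps to 127892 = 0011111001110010100
R = NOT 0011111001110010100 = 1100000110001101011 = -127893
R = -127893 − 250375 = -378268; wraps to 146020 = 0100011101001100100

146020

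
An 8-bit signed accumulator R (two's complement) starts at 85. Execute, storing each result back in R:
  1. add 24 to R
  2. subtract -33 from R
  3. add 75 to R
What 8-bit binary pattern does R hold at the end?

Start: R = 85 = 01010101.
R = 85 + 24 = 109 = 01101101
R = 109 − (-33) = 142; wraps to -114 = 10001110
R = -114 + 75 = -39 = 11011001

11011001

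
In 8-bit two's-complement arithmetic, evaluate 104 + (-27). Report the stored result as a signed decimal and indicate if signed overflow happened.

77; no overflow

104 → 01101000
-27 → 11100101
  01101000
+ 11100101
= 01001101  (discard carry-out 1)
Result 01001101: MSB = 0 → value 77.
Addends have opposite signs, so signed overflow cannot occur.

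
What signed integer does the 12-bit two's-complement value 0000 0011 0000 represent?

48

MSB is 0, so the value is non-negative: 000000110000 = 48.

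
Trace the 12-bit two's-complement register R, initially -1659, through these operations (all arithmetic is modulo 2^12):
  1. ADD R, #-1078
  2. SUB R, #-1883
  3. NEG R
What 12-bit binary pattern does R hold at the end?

001101010110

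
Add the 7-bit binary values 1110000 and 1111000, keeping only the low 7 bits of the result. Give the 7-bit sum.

1101000

  1110000
+ 1111000
= 1101000  (discard carry-out 1)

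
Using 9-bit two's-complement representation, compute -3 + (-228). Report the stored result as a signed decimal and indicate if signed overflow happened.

-3 → 111111101
-228 → 100011100
  111111101
+ 100011100
= 100011001  (discard carry-out 1)
Result 100011001: MSB = 1 → 281 − 512 = -231.
Both addends are negative and so is the stored result: no signed overflow.

-231; no overflow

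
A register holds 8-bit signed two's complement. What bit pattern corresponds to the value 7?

7 is non-negative, so write it directly in 8 bits: 00000111.

00000111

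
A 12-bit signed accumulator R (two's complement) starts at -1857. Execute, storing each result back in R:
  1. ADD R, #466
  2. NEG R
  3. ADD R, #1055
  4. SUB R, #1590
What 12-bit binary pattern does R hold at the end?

001101011000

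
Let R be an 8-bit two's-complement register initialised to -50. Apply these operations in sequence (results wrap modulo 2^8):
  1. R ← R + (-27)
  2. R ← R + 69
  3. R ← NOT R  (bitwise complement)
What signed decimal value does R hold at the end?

7

Start: R = -50 = 11001110.
R = -50 + (-27) = -77 = 10110011
R = -77 + 69 = -8 = 11111000
R = NOT 11111000 = 00000111 = 7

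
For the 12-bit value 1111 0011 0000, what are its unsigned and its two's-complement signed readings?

unsigned = 3888, signed = -208

Unsigned: 111100110000 = 3888.
Signed: MSB=1 → 3888 − 4096 = -208.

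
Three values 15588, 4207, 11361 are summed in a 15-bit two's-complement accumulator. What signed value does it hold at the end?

15588 + 4207 = 19795 → wraps to -12973 (100110101010011)
-12973 + 11361 = -1612 (111100110110100)

-1612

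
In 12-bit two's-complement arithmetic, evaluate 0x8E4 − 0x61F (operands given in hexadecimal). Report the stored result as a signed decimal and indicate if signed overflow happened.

0x8E4 = 100011100100 = -1820 (signed)
0x61F = 011000011111 = 1567 (signed)
Subtract via negate-and-add: invert 011000011111 + 1 = 100111100001 (i.e. -1567).
  100011100100
+ 100111100001
= 001011000101  (discard carry-out 1)
Result 001011000101: MSB = 0 → value 709.
Both addends (after negating the subtrahend) are negative but the stored result is non-negative: signed overflow. The true value -1820 − 1567 = -3387 lies outside [-2048, 2047].

709; overflow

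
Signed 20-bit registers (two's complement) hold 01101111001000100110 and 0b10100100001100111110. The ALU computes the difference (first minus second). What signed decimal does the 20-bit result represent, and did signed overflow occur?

-217368; overflow

01101111001000100110 = 455206 (signed)
0b10100100001100111110 → 10100100001100111110 = -376002 (signed)
Subtract via negate-and-add: invert 10100100001100111110 + 1 = 01011011110011000010 (i.e. 376002).
  01101111001000100110
+ 01011011110011000010
= 11001010111011101000
Result 11001010111011101000: MSB = 1 → 831208 − 1048576 = -217368.
Both addends (after negating the subtrahend) are non-negative but the stored result is negative: signed overflow. The true value 455206 − (-376002) = 831208 lies outside [-524288, 524287].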